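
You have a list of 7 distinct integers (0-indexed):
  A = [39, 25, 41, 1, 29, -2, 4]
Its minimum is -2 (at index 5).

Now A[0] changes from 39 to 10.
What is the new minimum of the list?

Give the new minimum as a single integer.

Answer: -2

Derivation:
Old min = -2 (at index 5)
Change: A[0] 39 -> 10
Changed element was NOT the old min.
  New min = min(old_min, new_val) = min(-2, 10) = -2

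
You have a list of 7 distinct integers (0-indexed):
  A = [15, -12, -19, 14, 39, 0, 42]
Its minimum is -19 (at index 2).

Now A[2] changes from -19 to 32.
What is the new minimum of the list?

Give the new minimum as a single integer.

Old min = -19 (at index 2)
Change: A[2] -19 -> 32
Changed element WAS the min. Need to check: is 32 still <= all others?
  Min of remaining elements: -12
  New min = min(32, -12) = -12

Answer: -12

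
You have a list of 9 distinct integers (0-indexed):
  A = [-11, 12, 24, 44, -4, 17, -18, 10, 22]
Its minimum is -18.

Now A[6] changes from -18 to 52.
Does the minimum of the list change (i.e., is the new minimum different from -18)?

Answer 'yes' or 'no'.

Answer: yes

Derivation:
Old min = -18
Change: A[6] -18 -> 52
Changed element was the min; new min must be rechecked.
New min = -11; changed? yes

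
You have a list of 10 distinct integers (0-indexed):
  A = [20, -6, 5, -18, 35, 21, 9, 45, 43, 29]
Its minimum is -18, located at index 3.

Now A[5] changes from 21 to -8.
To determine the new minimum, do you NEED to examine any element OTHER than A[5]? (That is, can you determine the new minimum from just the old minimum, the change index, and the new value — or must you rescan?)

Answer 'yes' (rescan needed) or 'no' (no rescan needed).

Answer: no

Derivation:
Old min = -18 at index 3
Change at index 5: 21 -> -8
Index 5 was NOT the min. New min = min(-18, -8). No rescan of other elements needed.
Needs rescan: no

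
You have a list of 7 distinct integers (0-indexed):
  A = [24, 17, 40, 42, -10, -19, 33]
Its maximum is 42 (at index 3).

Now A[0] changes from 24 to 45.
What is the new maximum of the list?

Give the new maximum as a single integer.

Answer: 45

Derivation:
Old max = 42 (at index 3)
Change: A[0] 24 -> 45
Changed element was NOT the old max.
  New max = max(old_max, new_val) = max(42, 45) = 45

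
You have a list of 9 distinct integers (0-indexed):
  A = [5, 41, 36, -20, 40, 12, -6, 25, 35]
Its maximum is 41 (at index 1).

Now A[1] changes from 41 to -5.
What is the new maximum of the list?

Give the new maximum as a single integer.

Answer: 40

Derivation:
Old max = 41 (at index 1)
Change: A[1] 41 -> -5
Changed element WAS the max -> may need rescan.
  Max of remaining elements: 40
  New max = max(-5, 40) = 40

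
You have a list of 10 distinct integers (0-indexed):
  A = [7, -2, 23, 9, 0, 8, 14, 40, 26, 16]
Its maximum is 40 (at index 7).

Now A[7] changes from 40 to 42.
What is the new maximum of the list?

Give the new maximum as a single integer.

Answer: 42

Derivation:
Old max = 40 (at index 7)
Change: A[7] 40 -> 42
Changed element WAS the max -> may need rescan.
  Max of remaining elements: 26
  New max = max(42, 26) = 42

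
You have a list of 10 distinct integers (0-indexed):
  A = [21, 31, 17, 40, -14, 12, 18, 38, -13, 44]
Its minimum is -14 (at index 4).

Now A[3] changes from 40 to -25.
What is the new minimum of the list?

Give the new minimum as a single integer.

Old min = -14 (at index 4)
Change: A[3] 40 -> -25
Changed element was NOT the old min.
  New min = min(old_min, new_val) = min(-14, -25) = -25

Answer: -25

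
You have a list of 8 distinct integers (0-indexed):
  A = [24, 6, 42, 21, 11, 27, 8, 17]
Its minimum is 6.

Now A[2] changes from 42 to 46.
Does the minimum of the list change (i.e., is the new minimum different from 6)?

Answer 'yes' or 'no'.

Answer: no

Derivation:
Old min = 6
Change: A[2] 42 -> 46
Changed element was NOT the min; min changes only if 46 < 6.
New min = 6; changed? no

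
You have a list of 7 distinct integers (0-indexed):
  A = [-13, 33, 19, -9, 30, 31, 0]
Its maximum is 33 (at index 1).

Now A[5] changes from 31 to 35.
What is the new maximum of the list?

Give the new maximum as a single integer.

Old max = 33 (at index 1)
Change: A[5] 31 -> 35
Changed element was NOT the old max.
  New max = max(old_max, new_val) = max(33, 35) = 35

Answer: 35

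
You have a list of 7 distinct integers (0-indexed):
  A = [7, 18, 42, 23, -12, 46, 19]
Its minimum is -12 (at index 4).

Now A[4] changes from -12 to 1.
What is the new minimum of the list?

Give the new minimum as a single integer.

Old min = -12 (at index 4)
Change: A[4] -12 -> 1
Changed element WAS the min. Need to check: is 1 still <= all others?
  Min of remaining elements: 7
  New min = min(1, 7) = 1

Answer: 1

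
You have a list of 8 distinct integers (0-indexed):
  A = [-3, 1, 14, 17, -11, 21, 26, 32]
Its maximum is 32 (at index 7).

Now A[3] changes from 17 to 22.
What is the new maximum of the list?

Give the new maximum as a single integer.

Old max = 32 (at index 7)
Change: A[3] 17 -> 22
Changed element was NOT the old max.
  New max = max(old_max, new_val) = max(32, 22) = 32

Answer: 32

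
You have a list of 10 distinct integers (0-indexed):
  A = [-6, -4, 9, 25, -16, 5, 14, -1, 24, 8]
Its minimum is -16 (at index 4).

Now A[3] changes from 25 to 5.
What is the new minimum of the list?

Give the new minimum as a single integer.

Old min = -16 (at index 4)
Change: A[3] 25 -> 5
Changed element was NOT the old min.
  New min = min(old_min, new_val) = min(-16, 5) = -16

Answer: -16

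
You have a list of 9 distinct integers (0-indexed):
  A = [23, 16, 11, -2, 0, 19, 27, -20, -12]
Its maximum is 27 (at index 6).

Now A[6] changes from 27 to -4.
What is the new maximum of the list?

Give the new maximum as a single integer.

Answer: 23

Derivation:
Old max = 27 (at index 6)
Change: A[6] 27 -> -4
Changed element WAS the max -> may need rescan.
  Max of remaining elements: 23
  New max = max(-4, 23) = 23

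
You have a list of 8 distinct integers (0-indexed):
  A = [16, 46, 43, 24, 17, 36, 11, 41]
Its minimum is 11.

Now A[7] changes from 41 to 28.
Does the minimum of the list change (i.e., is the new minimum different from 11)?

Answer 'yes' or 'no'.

Old min = 11
Change: A[7] 41 -> 28
Changed element was NOT the min; min changes only if 28 < 11.
New min = 11; changed? no

Answer: no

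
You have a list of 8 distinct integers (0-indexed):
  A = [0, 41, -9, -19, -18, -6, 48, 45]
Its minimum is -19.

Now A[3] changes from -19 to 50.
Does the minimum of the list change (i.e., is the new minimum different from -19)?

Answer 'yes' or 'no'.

Old min = -19
Change: A[3] -19 -> 50
Changed element was the min; new min must be rechecked.
New min = -18; changed? yes

Answer: yes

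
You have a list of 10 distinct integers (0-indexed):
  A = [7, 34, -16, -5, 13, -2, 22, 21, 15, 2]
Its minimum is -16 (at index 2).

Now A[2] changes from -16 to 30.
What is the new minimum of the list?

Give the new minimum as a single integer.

Old min = -16 (at index 2)
Change: A[2] -16 -> 30
Changed element WAS the min. Need to check: is 30 still <= all others?
  Min of remaining elements: -5
  New min = min(30, -5) = -5

Answer: -5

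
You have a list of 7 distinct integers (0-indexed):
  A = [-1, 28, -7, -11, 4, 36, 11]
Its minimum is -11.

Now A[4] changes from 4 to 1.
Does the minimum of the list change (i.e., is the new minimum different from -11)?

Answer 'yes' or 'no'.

Old min = -11
Change: A[4] 4 -> 1
Changed element was NOT the min; min changes only if 1 < -11.
New min = -11; changed? no

Answer: no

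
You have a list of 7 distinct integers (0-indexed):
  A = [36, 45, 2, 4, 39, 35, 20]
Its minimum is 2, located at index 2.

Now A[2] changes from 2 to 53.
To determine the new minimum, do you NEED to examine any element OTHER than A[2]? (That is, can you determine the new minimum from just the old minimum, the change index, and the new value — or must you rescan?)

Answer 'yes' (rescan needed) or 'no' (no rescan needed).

Answer: yes

Derivation:
Old min = 2 at index 2
Change at index 2: 2 -> 53
Index 2 WAS the min and new value 53 > old min 2. Must rescan other elements to find the new min.
Needs rescan: yes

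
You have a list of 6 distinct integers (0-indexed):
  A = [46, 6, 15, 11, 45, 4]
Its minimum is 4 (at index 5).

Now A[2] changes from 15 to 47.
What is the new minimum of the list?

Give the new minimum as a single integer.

Answer: 4

Derivation:
Old min = 4 (at index 5)
Change: A[2] 15 -> 47
Changed element was NOT the old min.
  New min = min(old_min, new_val) = min(4, 47) = 4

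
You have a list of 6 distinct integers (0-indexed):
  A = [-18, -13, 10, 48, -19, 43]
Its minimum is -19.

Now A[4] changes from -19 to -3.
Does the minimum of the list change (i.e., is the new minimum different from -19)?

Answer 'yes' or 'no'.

Old min = -19
Change: A[4] -19 -> -3
Changed element was the min; new min must be rechecked.
New min = -18; changed? yes

Answer: yes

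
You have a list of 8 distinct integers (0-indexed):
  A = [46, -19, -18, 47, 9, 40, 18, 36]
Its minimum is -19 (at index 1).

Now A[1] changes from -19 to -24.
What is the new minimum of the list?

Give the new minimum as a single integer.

Old min = -19 (at index 1)
Change: A[1] -19 -> -24
Changed element WAS the min. Need to check: is -24 still <= all others?
  Min of remaining elements: -18
  New min = min(-24, -18) = -24

Answer: -24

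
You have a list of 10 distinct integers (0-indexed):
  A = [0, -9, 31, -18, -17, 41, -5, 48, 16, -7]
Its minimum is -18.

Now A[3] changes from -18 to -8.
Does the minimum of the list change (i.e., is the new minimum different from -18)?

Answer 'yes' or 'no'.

Old min = -18
Change: A[3] -18 -> -8
Changed element was the min; new min must be rechecked.
New min = -17; changed? yes

Answer: yes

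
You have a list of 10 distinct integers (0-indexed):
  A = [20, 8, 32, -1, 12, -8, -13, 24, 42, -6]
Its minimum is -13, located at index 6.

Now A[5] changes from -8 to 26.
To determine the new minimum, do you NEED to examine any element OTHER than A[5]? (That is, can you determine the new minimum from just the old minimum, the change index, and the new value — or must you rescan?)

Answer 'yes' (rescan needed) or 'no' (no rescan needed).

Old min = -13 at index 6
Change at index 5: -8 -> 26
Index 5 was NOT the min. New min = min(-13, 26). No rescan of other elements needed.
Needs rescan: no

Answer: no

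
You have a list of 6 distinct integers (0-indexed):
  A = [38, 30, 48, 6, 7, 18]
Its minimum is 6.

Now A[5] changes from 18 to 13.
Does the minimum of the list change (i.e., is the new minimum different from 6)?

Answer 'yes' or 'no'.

Answer: no

Derivation:
Old min = 6
Change: A[5] 18 -> 13
Changed element was NOT the min; min changes only if 13 < 6.
New min = 6; changed? no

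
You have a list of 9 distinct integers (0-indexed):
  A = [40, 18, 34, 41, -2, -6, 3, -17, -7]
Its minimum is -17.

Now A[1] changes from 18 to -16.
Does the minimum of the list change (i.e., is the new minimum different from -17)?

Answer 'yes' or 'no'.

Answer: no

Derivation:
Old min = -17
Change: A[1] 18 -> -16
Changed element was NOT the min; min changes only if -16 < -17.
New min = -17; changed? no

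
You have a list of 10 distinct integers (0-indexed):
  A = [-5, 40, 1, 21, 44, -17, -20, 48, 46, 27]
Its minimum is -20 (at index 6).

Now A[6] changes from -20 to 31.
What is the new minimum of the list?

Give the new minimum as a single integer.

Answer: -17

Derivation:
Old min = -20 (at index 6)
Change: A[6] -20 -> 31
Changed element WAS the min. Need to check: is 31 still <= all others?
  Min of remaining elements: -17
  New min = min(31, -17) = -17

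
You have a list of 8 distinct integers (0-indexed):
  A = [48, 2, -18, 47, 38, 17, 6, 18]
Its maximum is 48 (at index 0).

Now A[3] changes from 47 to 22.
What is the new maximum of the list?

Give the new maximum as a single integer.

Answer: 48

Derivation:
Old max = 48 (at index 0)
Change: A[3] 47 -> 22
Changed element was NOT the old max.
  New max = max(old_max, new_val) = max(48, 22) = 48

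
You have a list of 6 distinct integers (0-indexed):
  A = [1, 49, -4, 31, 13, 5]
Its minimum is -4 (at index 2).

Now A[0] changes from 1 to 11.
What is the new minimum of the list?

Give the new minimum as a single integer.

Old min = -4 (at index 2)
Change: A[0] 1 -> 11
Changed element was NOT the old min.
  New min = min(old_min, new_val) = min(-4, 11) = -4

Answer: -4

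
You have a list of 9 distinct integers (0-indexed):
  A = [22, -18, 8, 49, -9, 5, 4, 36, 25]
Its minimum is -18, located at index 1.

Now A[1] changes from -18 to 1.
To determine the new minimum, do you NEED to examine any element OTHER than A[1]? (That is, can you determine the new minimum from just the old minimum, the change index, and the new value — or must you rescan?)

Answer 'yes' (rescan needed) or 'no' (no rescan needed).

Answer: yes

Derivation:
Old min = -18 at index 1
Change at index 1: -18 -> 1
Index 1 WAS the min and new value 1 > old min -18. Must rescan other elements to find the new min.
Needs rescan: yes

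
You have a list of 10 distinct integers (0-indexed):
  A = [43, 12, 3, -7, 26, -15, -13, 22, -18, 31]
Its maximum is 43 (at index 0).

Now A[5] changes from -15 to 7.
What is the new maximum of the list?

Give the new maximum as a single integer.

Answer: 43

Derivation:
Old max = 43 (at index 0)
Change: A[5] -15 -> 7
Changed element was NOT the old max.
  New max = max(old_max, new_val) = max(43, 7) = 43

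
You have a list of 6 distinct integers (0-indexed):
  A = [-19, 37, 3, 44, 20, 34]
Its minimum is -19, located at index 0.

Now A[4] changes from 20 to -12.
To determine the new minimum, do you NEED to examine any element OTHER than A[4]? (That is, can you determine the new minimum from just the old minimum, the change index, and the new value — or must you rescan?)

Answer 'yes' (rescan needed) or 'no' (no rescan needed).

Answer: no

Derivation:
Old min = -19 at index 0
Change at index 4: 20 -> -12
Index 4 was NOT the min. New min = min(-19, -12). No rescan of other elements needed.
Needs rescan: no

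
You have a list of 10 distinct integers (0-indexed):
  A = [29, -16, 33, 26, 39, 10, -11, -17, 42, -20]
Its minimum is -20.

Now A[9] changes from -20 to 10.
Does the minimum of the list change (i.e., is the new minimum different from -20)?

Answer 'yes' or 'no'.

Answer: yes

Derivation:
Old min = -20
Change: A[9] -20 -> 10
Changed element was the min; new min must be rechecked.
New min = -17; changed? yes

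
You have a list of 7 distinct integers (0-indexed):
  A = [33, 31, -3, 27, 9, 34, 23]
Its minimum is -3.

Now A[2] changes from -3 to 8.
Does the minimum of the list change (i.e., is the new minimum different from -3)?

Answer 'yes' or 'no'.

Old min = -3
Change: A[2] -3 -> 8
Changed element was the min; new min must be rechecked.
New min = 8; changed? yes

Answer: yes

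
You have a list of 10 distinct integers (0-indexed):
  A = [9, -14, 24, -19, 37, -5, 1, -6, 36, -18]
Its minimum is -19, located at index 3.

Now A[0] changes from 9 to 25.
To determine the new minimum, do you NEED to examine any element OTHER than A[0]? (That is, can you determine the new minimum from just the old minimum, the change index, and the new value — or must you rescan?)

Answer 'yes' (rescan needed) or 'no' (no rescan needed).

Answer: no

Derivation:
Old min = -19 at index 3
Change at index 0: 9 -> 25
Index 0 was NOT the min. New min = min(-19, 25). No rescan of other elements needed.
Needs rescan: no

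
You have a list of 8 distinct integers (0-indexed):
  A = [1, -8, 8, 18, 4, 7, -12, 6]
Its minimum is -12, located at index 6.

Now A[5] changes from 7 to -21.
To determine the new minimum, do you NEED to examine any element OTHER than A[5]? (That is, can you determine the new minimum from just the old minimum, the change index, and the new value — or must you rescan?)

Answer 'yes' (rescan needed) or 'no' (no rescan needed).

Answer: no

Derivation:
Old min = -12 at index 6
Change at index 5: 7 -> -21
Index 5 was NOT the min. New min = min(-12, -21). No rescan of other elements needed.
Needs rescan: no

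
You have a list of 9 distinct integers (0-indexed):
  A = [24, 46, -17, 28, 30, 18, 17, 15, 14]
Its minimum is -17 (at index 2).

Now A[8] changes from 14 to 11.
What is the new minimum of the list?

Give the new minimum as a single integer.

Old min = -17 (at index 2)
Change: A[8] 14 -> 11
Changed element was NOT the old min.
  New min = min(old_min, new_val) = min(-17, 11) = -17

Answer: -17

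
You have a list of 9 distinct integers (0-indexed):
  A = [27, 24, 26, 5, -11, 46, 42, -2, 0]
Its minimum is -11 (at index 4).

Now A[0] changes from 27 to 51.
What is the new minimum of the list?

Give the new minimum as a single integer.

Old min = -11 (at index 4)
Change: A[0] 27 -> 51
Changed element was NOT the old min.
  New min = min(old_min, new_val) = min(-11, 51) = -11

Answer: -11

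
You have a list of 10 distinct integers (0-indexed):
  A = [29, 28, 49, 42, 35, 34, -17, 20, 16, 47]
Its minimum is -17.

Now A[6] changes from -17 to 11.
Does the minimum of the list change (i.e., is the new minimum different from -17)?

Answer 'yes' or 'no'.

Old min = -17
Change: A[6] -17 -> 11
Changed element was the min; new min must be rechecked.
New min = 11; changed? yes

Answer: yes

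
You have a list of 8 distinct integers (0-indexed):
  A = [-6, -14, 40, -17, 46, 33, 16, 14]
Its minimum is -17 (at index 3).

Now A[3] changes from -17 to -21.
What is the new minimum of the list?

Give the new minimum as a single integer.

Old min = -17 (at index 3)
Change: A[3] -17 -> -21
Changed element WAS the min. Need to check: is -21 still <= all others?
  Min of remaining elements: -14
  New min = min(-21, -14) = -21

Answer: -21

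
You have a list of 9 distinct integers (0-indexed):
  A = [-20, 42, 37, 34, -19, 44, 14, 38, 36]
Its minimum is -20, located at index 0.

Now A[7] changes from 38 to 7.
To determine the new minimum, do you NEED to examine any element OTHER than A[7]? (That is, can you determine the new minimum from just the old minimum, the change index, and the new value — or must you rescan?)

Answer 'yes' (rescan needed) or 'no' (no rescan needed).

Old min = -20 at index 0
Change at index 7: 38 -> 7
Index 7 was NOT the min. New min = min(-20, 7). No rescan of other elements needed.
Needs rescan: no

Answer: no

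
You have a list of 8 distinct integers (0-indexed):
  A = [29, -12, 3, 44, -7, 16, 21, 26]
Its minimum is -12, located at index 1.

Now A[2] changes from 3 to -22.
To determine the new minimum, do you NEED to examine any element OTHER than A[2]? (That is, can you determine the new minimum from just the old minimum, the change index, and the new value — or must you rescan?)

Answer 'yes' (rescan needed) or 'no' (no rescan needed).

Answer: no

Derivation:
Old min = -12 at index 1
Change at index 2: 3 -> -22
Index 2 was NOT the min. New min = min(-12, -22). No rescan of other elements needed.
Needs rescan: no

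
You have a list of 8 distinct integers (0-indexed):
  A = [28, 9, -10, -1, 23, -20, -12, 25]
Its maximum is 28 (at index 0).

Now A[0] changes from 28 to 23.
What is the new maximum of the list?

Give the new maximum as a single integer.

Old max = 28 (at index 0)
Change: A[0] 28 -> 23
Changed element WAS the max -> may need rescan.
  Max of remaining elements: 25
  New max = max(23, 25) = 25

Answer: 25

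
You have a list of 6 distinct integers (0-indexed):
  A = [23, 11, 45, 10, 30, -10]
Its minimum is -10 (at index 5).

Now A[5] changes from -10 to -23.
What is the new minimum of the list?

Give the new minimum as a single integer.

Answer: -23

Derivation:
Old min = -10 (at index 5)
Change: A[5] -10 -> -23
Changed element WAS the min. Need to check: is -23 still <= all others?
  Min of remaining elements: 10
  New min = min(-23, 10) = -23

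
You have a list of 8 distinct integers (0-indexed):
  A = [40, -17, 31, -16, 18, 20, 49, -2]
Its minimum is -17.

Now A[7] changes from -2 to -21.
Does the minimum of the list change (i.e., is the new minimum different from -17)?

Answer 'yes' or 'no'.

Old min = -17
Change: A[7] -2 -> -21
Changed element was NOT the min; min changes only if -21 < -17.
New min = -21; changed? yes

Answer: yes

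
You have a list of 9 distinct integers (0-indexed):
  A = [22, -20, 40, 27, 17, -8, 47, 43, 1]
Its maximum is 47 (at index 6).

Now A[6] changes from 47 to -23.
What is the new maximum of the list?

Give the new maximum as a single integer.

Answer: 43

Derivation:
Old max = 47 (at index 6)
Change: A[6] 47 -> -23
Changed element WAS the max -> may need rescan.
  Max of remaining elements: 43
  New max = max(-23, 43) = 43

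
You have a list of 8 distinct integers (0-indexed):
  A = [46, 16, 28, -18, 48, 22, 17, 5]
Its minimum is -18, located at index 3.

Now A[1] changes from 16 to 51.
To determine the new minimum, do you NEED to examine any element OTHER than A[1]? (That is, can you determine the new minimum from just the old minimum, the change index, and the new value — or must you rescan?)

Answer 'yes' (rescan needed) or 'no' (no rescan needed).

Old min = -18 at index 3
Change at index 1: 16 -> 51
Index 1 was NOT the min. New min = min(-18, 51). No rescan of other elements needed.
Needs rescan: no

Answer: no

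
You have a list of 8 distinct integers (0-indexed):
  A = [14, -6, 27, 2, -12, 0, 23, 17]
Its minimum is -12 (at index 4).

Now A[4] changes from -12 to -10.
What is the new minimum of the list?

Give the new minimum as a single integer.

Old min = -12 (at index 4)
Change: A[4] -12 -> -10
Changed element WAS the min. Need to check: is -10 still <= all others?
  Min of remaining elements: -6
  New min = min(-10, -6) = -10

Answer: -10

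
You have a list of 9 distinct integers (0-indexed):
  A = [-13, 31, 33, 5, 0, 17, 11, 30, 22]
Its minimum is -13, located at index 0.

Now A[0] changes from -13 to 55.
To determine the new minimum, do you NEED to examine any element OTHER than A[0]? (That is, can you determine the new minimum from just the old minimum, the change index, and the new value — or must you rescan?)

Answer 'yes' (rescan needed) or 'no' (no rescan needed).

Answer: yes

Derivation:
Old min = -13 at index 0
Change at index 0: -13 -> 55
Index 0 WAS the min and new value 55 > old min -13. Must rescan other elements to find the new min.
Needs rescan: yes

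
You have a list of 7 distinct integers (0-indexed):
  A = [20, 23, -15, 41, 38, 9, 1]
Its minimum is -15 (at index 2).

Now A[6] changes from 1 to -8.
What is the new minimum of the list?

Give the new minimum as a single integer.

Old min = -15 (at index 2)
Change: A[6] 1 -> -8
Changed element was NOT the old min.
  New min = min(old_min, new_val) = min(-15, -8) = -15

Answer: -15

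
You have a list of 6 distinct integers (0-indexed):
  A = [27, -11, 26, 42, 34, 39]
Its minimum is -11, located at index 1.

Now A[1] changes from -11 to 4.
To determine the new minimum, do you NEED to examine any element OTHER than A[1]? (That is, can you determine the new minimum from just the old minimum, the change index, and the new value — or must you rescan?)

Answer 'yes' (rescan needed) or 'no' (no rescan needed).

Answer: yes

Derivation:
Old min = -11 at index 1
Change at index 1: -11 -> 4
Index 1 WAS the min and new value 4 > old min -11. Must rescan other elements to find the new min.
Needs rescan: yes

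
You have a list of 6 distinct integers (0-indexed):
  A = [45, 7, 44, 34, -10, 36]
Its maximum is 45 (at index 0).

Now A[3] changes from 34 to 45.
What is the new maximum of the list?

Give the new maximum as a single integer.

Answer: 45

Derivation:
Old max = 45 (at index 0)
Change: A[3] 34 -> 45
Changed element was NOT the old max.
  New max = max(old_max, new_val) = max(45, 45) = 45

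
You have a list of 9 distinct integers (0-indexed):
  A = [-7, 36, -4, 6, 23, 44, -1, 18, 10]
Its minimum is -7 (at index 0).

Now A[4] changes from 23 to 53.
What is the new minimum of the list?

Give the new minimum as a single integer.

Answer: -7

Derivation:
Old min = -7 (at index 0)
Change: A[4] 23 -> 53
Changed element was NOT the old min.
  New min = min(old_min, new_val) = min(-7, 53) = -7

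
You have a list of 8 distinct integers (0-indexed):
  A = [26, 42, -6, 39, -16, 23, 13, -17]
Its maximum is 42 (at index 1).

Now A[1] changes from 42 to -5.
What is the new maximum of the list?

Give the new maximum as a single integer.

Answer: 39

Derivation:
Old max = 42 (at index 1)
Change: A[1] 42 -> -5
Changed element WAS the max -> may need rescan.
  Max of remaining elements: 39
  New max = max(-5, 39) = 39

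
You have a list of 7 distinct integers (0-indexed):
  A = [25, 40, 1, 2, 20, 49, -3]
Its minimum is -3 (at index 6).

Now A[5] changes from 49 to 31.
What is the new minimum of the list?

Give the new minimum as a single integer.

Answer: -3

Derivation:
Old min = -3 (at index 6)
Change: A[5] 49 -> 31
Changed element was NOT the old min.
  New min = min(old_min, new_val) = min(-3, 31) = -3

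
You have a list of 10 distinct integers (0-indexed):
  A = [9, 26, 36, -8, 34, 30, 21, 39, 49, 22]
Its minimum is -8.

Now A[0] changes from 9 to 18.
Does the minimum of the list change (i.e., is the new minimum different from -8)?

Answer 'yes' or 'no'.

Answer: no

Derivation:
Old min = -8
Change: A[0] 9 -> 18
Changed element was NOT the min; min changes only if 18 < -8.
New min = -8; changed? no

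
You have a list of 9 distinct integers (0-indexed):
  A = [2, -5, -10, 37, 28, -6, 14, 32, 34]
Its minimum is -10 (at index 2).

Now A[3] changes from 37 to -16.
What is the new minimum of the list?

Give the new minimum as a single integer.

Answer: -16

Derivation:
Old min = -10 (at index 2)
Change: A[3] 37 -> -16
Changed element was NOT the old min.
  New min = min(old_min, new_val) = min(-10, -16) = -16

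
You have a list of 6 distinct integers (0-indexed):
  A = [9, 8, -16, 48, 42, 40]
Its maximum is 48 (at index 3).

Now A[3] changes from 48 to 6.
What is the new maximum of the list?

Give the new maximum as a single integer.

Answer: 42

Derivation:
Old max = 48 (at index 3)
Change: A[3] 48 -> 6
Changed element WAS the max -> may need rescan.
  Max of remaining elements: 42
  New max = max(6, 42) = 42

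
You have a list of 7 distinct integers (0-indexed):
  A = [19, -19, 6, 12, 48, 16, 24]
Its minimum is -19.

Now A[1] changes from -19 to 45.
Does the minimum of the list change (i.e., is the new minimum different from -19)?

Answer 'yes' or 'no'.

Old min = -19
Change: A[1] -19 -> 45
Changed element was the min; new min must be rechecked.
New min = 6; changed? yes

Answer: yes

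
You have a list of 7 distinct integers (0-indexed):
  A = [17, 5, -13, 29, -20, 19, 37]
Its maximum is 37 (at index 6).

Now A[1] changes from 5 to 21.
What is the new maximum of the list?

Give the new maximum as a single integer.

Old max = 37 (at index 6)
Change: A[1] 5 -> 21
Changed element was NOT the old max.
  New max = max(old_max, new_val) = max(37, 21) = 37

Answer: 37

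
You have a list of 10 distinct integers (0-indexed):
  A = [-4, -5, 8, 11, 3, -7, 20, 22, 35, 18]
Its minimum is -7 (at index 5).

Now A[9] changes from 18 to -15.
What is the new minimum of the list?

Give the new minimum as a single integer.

Old min = -7 (at index 5)
Change: A[9] 18 -> -15
Changed element was NOT the old min.
  New min = min(old_min, new_val) = min(-7, -15) = -15

Answer: -15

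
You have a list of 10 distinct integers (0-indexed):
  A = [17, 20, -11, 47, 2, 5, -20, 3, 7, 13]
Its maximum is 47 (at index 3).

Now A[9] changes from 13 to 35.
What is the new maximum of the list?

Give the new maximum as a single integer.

Old max = 47 (at index 3)
Change: A[9] 13 -> 35
Changed element was NOT the old max.
  New max = max(old_max, new_val) = max(47, 35) = 47

Answer: 47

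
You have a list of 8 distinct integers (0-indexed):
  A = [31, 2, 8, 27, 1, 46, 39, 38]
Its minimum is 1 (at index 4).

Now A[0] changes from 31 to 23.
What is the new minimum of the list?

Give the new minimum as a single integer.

Answer: 1

Derivation:
Old min = 1 (at index 4)
Change: A[0] 31 -> 23
Changed element was NOT the old min.
  New min = min(old_min, new_val) = min(1, 23) = 1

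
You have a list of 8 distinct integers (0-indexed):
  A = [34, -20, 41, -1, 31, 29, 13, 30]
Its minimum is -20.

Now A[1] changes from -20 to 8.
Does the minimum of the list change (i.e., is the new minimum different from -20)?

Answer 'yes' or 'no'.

Old min = -20
Change: A[1] -20 -> 8
Changed element was the min; new min must be rechecked.
New min = -1; changed? yes

Answer: yes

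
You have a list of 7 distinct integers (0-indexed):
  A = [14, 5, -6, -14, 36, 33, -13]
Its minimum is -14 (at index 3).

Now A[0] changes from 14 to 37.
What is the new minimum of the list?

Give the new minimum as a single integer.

Old min = -14 (at index 3)
Change: A[0] 14 -> 37
Changed element was NOT the old min.
  New min = min(old_min, new_val) = min(-14, 37) = -14

Answer: -14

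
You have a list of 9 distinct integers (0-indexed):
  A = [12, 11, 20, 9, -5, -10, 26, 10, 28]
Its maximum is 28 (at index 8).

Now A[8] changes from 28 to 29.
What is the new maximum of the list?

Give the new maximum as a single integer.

Answer: 29

Derivation:
Old max = 28 (at index 8)
Change: A[8] 28 -> 29
Changed element WAS the max -> may need rescan.
  Max of remaining elements: 26
  New max = max(29, 26) = 29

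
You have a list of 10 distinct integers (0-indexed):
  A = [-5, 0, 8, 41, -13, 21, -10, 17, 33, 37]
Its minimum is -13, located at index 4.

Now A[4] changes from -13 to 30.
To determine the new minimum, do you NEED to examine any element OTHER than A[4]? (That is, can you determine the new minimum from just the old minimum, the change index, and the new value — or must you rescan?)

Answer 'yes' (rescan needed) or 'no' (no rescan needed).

Answer: yes

Derivation:
Old min = -13 at index 4
Change at index 4: -13 -> 30
Index 4 WAS the min and new value 30 > old min -13. Must rescan other elements to find the new min.
Needs rescan: yes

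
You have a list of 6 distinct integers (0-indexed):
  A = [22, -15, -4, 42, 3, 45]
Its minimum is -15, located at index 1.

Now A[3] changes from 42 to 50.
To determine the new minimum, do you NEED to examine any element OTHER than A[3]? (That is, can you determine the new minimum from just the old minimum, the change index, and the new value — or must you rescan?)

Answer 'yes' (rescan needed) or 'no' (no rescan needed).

Answer: no

Derivation:
Old min = -15 at index 1
Change at index 3: 42 -> 50
Index 3 was NOT the min. New min = min(-15, 50). No rescan of other elements needed.
Needs rescan: no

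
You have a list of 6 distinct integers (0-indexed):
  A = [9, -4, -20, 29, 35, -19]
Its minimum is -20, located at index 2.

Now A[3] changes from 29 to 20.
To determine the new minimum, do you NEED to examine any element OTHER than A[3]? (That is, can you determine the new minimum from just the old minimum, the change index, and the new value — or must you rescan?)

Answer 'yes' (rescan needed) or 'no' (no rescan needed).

Answer: no

Derivation:
Old min = -20 at index 2
Change at index 3: 29 -> 20
Index 3 was NOT the min. New min = min(-20, 20). No rescan of other elements needed.
Needs rescan: no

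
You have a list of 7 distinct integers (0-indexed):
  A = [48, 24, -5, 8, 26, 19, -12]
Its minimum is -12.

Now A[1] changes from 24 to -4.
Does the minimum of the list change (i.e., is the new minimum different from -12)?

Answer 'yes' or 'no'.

Old min = -12
Change: A[1] 24 -> -4
Changed element was NOT the min; min changes only if -4 < -12.
New min = -12; changed? no

Answer: no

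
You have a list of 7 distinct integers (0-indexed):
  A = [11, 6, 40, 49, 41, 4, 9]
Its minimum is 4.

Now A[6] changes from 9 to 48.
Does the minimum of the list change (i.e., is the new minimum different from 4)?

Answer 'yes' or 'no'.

Old min = 4
Change: A[6] 9 -> 48
Changed element was NOT the min; min changes only if 48 < 4.
New min = 4; changed? no

Answer: no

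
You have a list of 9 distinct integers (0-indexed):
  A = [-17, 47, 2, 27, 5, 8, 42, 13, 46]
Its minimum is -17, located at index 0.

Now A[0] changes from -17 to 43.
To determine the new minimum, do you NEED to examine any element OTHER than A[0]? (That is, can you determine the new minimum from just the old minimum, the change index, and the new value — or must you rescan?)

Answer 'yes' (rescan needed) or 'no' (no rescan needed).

Answer: yes

Derivation:
Old min = -17 at index 0
Change at index 0: -17 -> 43
Index 0 WAS the min and new value 43 > old min -17. Must rescan other elements to find the new min.
Needs rescan: yes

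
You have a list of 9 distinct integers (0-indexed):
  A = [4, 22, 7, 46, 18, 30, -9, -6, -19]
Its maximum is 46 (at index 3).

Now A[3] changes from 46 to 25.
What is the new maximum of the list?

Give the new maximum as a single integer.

Answer: 30

Derivation:
Old max = 46 (at index 3)
Change: A[3] 46 -> 25
Changed element WAS the max -> may need rescan.
  Max of remaining elements: 30
  New max = max(25, 30) = 30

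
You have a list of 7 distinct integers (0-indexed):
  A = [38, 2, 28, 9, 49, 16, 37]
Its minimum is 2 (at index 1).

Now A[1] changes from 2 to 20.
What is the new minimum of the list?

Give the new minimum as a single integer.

Old min = 2 (at index 1)
Change: A[1] 2 -> 20
Changed element WAS the min. Need to check: is 20 still <= all others?
  Min of remaining elements: 9
  New min = min(20, 9) = 9

Answer: 9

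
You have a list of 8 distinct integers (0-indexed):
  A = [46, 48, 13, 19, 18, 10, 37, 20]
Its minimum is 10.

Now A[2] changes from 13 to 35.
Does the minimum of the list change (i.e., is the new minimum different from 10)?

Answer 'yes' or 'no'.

Old min = 10
Change: A[2] 13 -> 35
Changed element was NOT the min; min changes only if 35 < 10.
New min = 10; changed? no

Answer: no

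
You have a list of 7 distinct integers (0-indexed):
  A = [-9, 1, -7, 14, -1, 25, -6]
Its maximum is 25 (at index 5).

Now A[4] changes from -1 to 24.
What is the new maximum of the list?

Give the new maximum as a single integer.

Old max = 25 (at index 5)
Change: A[4] -1 -> 24
Changed element was NOT the old max.
  New max = max(old_max, new_val) = max(25, 24) = 25

Answer: 25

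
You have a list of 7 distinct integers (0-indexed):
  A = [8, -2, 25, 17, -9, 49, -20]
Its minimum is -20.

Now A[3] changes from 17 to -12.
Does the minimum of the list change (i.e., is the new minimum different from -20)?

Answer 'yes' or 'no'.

Answer: no

Derivation:
Old min = -20
Change: A[3] 17 -> -12
Changed element was NOT the min; min changes only if -12 < -20.
New min = -20; changed? no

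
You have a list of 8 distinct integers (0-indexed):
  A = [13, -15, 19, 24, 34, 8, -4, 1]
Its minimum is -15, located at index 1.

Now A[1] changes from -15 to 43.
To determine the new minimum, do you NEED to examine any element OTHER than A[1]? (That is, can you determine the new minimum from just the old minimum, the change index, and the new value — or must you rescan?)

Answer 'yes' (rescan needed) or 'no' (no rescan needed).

Answer: yes

Derivation:
Old min = -15 at index 1
Change at index 1: -15 -> 43
Index 1 WAS the min and new value 43 > old min -15. Must rescan other elements to find the new min.
Needs rescan: yes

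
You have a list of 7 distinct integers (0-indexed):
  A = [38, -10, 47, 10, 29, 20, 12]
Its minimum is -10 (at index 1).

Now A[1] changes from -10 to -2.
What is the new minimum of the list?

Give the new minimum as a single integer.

Answer: -2

Derivation:
Old min = -10 (at index 1)
Change: A[1] -10 -> -2
Changed element WAS the min. Need to check: is -2 still <= all others?
  Min of remaining elements: 10
  New min = min(-2, 10) = -2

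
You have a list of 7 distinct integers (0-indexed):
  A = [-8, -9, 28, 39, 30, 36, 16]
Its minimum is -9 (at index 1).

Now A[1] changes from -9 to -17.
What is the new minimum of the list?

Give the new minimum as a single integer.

Answer: -17

Derivation:
Old min = -9 (at index 1)
Change: A[1] -9 -> -17
Changed element WAS the min. Need to check: is -17 still <= all others?
  Min of remaining elements: -8
  New min = min(-17, -8) = -17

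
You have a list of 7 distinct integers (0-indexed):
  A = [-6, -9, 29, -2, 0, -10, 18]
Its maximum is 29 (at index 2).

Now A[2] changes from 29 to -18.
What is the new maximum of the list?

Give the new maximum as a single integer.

Answer: 18

Derivation:
Old max = 29 (at index 2)
Change: A[2] 29 -> -18
Changed element WAS the max -> may need rescan.
  Max of remaining elements: 18
  New max = max(-18, 18) = 18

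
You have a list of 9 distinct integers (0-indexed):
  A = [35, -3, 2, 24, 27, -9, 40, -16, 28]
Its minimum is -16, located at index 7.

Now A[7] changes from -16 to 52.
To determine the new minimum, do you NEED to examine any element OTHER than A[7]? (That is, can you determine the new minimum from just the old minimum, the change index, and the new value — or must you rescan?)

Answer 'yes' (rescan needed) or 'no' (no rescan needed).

Answer: yes

Derivation:
Old min = -16 at index 7
Change at index 7: -16 -> 52
Index 7 WAS the min and new value 52 > old min -16. Must rescan other elements to find the new min.
Needs rescan: yes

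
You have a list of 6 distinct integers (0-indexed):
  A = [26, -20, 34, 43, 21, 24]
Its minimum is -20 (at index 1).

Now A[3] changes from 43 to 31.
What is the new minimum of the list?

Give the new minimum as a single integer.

Old min = -20 (at index 1)
Change: A[3] 43 -> 31
Changed element was NOT the old min.
  New min = min(old_min, new_val) = min(-20, 31) = -20

Answer: -20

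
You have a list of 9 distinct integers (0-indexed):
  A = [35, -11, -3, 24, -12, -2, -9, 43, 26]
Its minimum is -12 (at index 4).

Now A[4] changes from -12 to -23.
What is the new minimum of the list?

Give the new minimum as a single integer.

Answer: -23

Derivation:
Old min = -12 (at index 4)
Change: A[4] -12 -> -23
Changed element WAS the min. Need to check: is -23 still <= all others?
  Min of remaining elements: -11
  New min = min(-23, -11) = -23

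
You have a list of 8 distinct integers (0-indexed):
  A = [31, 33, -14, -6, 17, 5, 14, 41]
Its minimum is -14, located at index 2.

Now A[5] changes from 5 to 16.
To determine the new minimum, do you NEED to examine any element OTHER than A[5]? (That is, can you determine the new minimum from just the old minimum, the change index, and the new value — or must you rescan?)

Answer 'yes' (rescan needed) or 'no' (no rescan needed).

Answer: no

Derivation:
Old min = -14 at index 2
Change at index 5: 5 -> 16
Index 5 was NOT the min. New min = min(-14, 16). No rescan of other elements needed.
Needs rescan: no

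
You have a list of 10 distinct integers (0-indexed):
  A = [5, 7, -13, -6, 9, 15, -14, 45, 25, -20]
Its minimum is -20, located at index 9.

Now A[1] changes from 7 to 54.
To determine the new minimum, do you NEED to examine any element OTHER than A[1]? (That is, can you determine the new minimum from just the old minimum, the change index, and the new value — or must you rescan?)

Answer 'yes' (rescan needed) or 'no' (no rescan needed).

Answer: no

Derivation:
Old min = -20 at index 9
Change at index 1: 7 -> 54
Index 1 was NOT the min. New min = min(-20, 54). No rescan of other elements needed.
Needs rescan: no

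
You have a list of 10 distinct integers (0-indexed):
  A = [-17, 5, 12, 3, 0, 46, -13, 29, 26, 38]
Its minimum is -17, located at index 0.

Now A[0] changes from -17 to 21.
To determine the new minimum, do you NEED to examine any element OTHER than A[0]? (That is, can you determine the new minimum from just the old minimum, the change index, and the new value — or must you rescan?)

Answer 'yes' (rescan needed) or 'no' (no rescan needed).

Old min = -17 at index 0
Change at index 0: -17 -> 21
Index 0 WAS the min and new value 21 > old min -17. Must rescan other elements to find the new min.
Needs rescan: yes

Answer: yes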